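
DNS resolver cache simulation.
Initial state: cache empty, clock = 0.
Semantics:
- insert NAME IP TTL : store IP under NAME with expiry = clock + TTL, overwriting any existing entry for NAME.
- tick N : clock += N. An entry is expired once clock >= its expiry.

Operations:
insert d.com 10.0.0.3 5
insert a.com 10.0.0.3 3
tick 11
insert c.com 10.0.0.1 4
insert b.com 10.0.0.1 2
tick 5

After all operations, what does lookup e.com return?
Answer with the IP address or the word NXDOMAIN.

Op 1: insert d.com -> 10.0.0.3 (expiry=0+5=5). clock=0
Op 2: insert a.com -> 10.0.0.3 (expiry=0+3=3). clock=0
Op 3: tick 11 -> clock=11. purged={a.com,d.com}
Op 4: insert c.com -> 10.0.0.1 (expiry=11+4=15). clock=11
Op 5: insert b.com -> 10.0.0.1 (expiry=11+2=13). clock=11
Op 6: tick 5 -> clock=16. purged={b.com,c.com}
lookup e.com: not in cache (expired or never inserted)

Answer: NXDOMAIN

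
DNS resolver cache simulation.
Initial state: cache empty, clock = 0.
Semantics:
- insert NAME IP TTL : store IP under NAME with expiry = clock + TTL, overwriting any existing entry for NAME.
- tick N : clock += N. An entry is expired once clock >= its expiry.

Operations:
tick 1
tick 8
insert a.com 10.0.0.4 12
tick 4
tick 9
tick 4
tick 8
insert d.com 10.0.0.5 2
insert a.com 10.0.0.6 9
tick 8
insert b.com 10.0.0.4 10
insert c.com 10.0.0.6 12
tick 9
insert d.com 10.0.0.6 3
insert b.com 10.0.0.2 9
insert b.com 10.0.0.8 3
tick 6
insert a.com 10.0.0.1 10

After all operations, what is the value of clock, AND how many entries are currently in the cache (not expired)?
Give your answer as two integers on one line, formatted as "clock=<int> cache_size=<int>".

Answer: clock=57 cache_size=1

Derivation:
Op 1: tick 1 -> clock=1.
Op 2: tick 8 -> clock=9.
Op 3: insert a.com -> 10.0.0.4 (expiry=9+12=21). clock=9
Op 4: tick 4 -> clock=13.
Op 5: tick 9 -> clock=22. purged={a.com}
Op 6: tick 4 -> clock=26.
Op 7: tick 8 -> clock=34.
Op 8: insert d.com -> 10.0.0.5 (expiry=34+2=36). clock=34
Op 9: insert a.com -> 10.0.0.6 (expiry=34+9=43). clock=34
Op 10: tick 8 -> clock=42. purged={d.com}
Op 11: insert b.com -> 10.0.0.4 (expiry=42+10=52). clock=42
Op 12: insert c.com -> 10.0.0.6 (expiry=42+12=54). clock=42
Op 13: tick 9 -> clock=51. purged={a.com}
Op 14: insert d.com -> 10.0.0.6 (expiry=51+3=54). clock=51
Op 15: insert b.com -> 10.0.0.2 (expiry=51+9=60). clock=51
Op 16: insert b.com -> 10.0.0.8 (expiry=51+3=54). clock=51
Op 17: tick 6 -> clock=57. purged={b.com,c.com,d.com}
Op 18: insert a.com -> 10.0.0.1 (expiry=57+10=67). clock=57
Final clock = 57
Final cache (unexpired): {a.com} -> size=1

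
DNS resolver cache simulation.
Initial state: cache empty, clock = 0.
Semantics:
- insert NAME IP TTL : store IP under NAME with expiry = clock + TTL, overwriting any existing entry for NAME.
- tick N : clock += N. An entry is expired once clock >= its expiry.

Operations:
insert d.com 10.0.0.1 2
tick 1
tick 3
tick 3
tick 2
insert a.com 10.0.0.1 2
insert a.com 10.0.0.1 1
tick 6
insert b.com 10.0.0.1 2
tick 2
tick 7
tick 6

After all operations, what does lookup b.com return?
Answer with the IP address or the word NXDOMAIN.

Answer: NXDOMAIN

Derivation:
Op 1: insert d.com -> 10.0.0.1 (expiry=0+2=2). clock=0
Op 2: tick 1 -> clock=1.
Op 3: tick 3 -> clock=4. purged={d.com}
Op 4: tick 3 -> clock=7.
Op 5: tick 2 -> clock=9.
Op 6: insert a.com -> 10.0.0.1 (expiry=9+2=11). clock=9
Op 7: insert a.com -> 10.0.0.1 (expiry=9+1=10). clock=9
Op 8: tick 6 -> clock=15. purged={a.com}
Op 9: insert b.com -> 10.0.0.1 (expiry=15+2=17). clock=15
Op 10: tick 2 -> clock=17. purged={b.com}
Op 11: tick 7 -> clock=24.
Op 12: tick 6 -> clock=30.
lookup b.com: not in cache (expired or never inserted)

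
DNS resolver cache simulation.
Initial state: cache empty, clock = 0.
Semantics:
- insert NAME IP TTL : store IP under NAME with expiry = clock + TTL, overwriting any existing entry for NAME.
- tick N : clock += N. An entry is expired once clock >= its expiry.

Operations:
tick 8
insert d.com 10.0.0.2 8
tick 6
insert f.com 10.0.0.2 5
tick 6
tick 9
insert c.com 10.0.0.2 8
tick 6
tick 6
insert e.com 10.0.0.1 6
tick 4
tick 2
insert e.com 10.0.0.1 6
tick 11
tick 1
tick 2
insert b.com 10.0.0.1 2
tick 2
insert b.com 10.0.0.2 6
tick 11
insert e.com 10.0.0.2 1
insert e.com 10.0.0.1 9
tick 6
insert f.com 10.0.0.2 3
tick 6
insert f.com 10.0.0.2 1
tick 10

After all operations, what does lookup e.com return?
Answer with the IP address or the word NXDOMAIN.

Answer: NXDOMAIN

Derivation:
Op 1: tick 8 -> clock=8.
Op 2: insert d.com -> 10.0.0.2 (expiry=8+8=16). clock=8
Op 3: tick 6 -> clock=14.
Op 4: insert f.com -> 10.0.0.2 (expiry=14+5=19). clock=14
Op 5: tick 6 -> clock=20. purged={d.com,f.com}
Op 6: tick 9 -> clock=29.
Op 7: insert c.com -> 10.0.0.2 (expiry=29+8=37). clock=29
Op 8: tick 6 -> clock=35.
Op 9: tick 6 -> clock=41. purged={c.com}
Op 10: insert e.com -> 10.0.0.1 (expiry=41+6=47). clock=41
Op 11: tick 4 -> clock=45.
Op 12: tick 2 -> clock=47. purged={e.com}
Op 13: insert e.com -> 10.0.0.1 (expiry=47+6=53). clock=47
Op 14: tick 11 -> clock=58. purged={e.com}
Op 15: tick 1 -> clock=59.
Op 16: tick 2 -> clock=61.
Op 17: insert b.com -> 10.0.0.1 (expiry=61+2=63). clock=61
Op 18: tick 2 -> clock=63. purged={b.com}
Op 19: insert b.com -> 10.0.0.2 (expiry=63+6=69). clock=63
Op 20: tick 11 -> clock=74. purged={b.com}
Op 21: insert e.com -> 10.0.0.2 (expiry=74+1=75). clock=74
Op 22: insert e.com -> 10.0.0.1 (expiry=74+9=83). clock=74
Op 23: tick 6 -> clock=80.
Op 24: insert f.com -> 10.0.0.2 (expiry=80+3=83). clock=80
Op 25: tick 6 -> clock=86. purged={e.com,f.com}
Op 26: insert f.com -> 10.0.0.2 (expiry=86+1=87). clock=86
Op 27: tick 10 -> clock=96. purged={f.com}
lookup e.com: not in cache (expired or never inserted)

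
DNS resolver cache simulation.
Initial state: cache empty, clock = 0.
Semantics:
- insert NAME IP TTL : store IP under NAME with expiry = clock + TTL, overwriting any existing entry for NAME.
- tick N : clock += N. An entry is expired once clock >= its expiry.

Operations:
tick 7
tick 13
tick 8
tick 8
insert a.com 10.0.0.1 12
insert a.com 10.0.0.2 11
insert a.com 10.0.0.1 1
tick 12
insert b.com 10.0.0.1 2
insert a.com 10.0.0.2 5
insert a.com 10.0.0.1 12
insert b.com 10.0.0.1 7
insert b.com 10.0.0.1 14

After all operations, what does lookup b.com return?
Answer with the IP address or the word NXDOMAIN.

Answer: 10.0.0.1

Derivation:
Op 1: tick 7 -> clock=7.
Op 2: tick 13 -> clock=20.
Op 3: tick 8 -> clock=28.
Op 4: tick 8 -> clock=36.
Op 5: insert a.com -> 10.0.0.1 (expiry=36+12=48). clock=36
Op 6: insert a.com -> 10.0.0.2 (expiry=36+11=47). clock=36
Op 7: insert a.com -> 10.0.0.1 (expiry=36+1=37). clock=36
Op 8: tick 12 -> clock=48. purged={a.com}
Op 9: insert b.com -> 10.0.0.1 (expiry=48+2=50). clock=48
Op 10: insert a.com -> 10.0.0.2 (expiry=48+5=53). clock=48
Op 11: insert a.com -> 10.0.0.1 (expiry=48+12=60). clock=48
Op 12: insert b.com -> 10.0.0.1 (expiry=48+7=55). clock=48
Op 13: insert b.com -> 10.0.0.1 (expiry=48+14=62). clock=48
lookup b.com: present, ip=10.0.0.1 expiry=62 > clock=48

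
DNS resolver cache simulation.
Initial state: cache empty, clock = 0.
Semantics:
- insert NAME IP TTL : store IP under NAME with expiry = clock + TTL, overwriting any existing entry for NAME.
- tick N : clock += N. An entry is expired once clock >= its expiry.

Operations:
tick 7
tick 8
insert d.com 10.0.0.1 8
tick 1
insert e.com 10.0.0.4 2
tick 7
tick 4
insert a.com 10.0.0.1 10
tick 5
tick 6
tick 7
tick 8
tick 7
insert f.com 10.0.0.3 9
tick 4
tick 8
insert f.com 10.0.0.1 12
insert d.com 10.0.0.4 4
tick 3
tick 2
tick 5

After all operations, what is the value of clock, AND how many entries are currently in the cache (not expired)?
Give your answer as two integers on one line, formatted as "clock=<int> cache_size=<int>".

Op 1: tick 7 -> clock=7.
Op 2: tick 8 -> clock=15.
Op 3: insert d.com -> 10.0.0.1 (expiry=15+8=23). clock=15
Op 4: tick 1 -> clock=16.
Op 5: insert e.com -> 10.0.0.4 (expiry=16+2=18). clock=16
Op 6: tick 7 -> clock=23. purged={d.com,e.com}
Op 7: tick 4 -> clock=27.
Op 8: insert a.com -> 10.0.0.1 (expiry=27+10=37). clock=27
Op 9: tick 5 -> clock=32.
Op 10: tick 6 -> clock=38. purged={a.com}
Op 11: tick 7 -> clock=45.
Op 12: tick 8 -> clock=53.
Op 13: tick 7 -> clock=60.
Op 14: insert f.com -> 10.0.0.3 (expiry=60+9=69). clock=60
Op 15: tick 4 -> clock=64.
Op 16: tick 8 -> clock=72. purged={f.com}
Op 17: insert f.com -> 10.0.0.1 (expiry=72+12=84). clock=72
Op 18: insert d.com -> 10.0.0.4 (expiry=72+4=76). clock=72
Op 19: tick 3 -> clock=75.
Op 20: tick 2 -> clock=77. purged={d.com}
Op 21: tick 5 -> clock=82.
Final clock = 82
Final cache (unexpired): {f.com} -> size=1

Answer: clock=82 cache_size=1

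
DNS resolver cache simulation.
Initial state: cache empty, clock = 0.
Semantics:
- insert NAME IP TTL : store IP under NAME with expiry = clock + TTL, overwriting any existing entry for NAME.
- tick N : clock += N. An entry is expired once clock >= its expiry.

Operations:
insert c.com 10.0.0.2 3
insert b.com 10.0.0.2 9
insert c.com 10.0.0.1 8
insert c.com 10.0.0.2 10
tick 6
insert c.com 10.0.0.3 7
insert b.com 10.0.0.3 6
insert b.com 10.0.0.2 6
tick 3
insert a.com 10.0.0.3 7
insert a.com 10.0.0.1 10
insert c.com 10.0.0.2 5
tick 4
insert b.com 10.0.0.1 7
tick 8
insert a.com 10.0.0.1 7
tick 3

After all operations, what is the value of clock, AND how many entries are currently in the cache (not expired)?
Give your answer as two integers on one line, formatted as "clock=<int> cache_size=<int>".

Answer: clock=24 cache_size=1

Derivation:
Op 1: insert c.com -> 10.0.0.2 (expiry=0+3=3). clock=0
Op 2: insert b.com -> 10.0.0.2 (expiry=0+9=9). clock=0
Op 3: insert c.com -> 10.0.0.1 (expiry=0+8=8). clock=0
Op 4: insert c.com -> 10.0.0.2 (expiry=0+10=10). clock=0
Op 5: tick 6 -> clock=6.
Op 6: insert c.com -> 10.0.0.3 (expiry=6+7=13). clock=6
Op 7: insert b.com -> 10.0.0.3 (expiry=6+6=12). clock=6
Op 8: insert b.com -> 10.0.0.2 (expiry=6+6=12). clock=6
Op 9: tick 3 -> clock=9.
Op 10: insert a.com -> 10.0.0.3 (expiry=9+7=16). clock=9
Op 11: insert a.com -> 10.0.0.1 (expiry=9+10=19). clock=9
Op 12: insert c.com -> 10.0.0.2 (expiry=9+5=14). clock=9
Op 13: tick 4 -> clock=13. purged={b.com}
Op 14: insert b.com -> 10.0.0.1 (expiry=13+7=20). clock=13
Op 15: tick 8 -> clock=21. purged={a.com,b.com,c.com}
Op 16: insert a.com -> 10.0.0.1 (expiry=21+7=28). clock=21
Op 17: tick 3 -> clock=24.
Final clock = 24
Final cache (unexpired): {a.com} -> size=1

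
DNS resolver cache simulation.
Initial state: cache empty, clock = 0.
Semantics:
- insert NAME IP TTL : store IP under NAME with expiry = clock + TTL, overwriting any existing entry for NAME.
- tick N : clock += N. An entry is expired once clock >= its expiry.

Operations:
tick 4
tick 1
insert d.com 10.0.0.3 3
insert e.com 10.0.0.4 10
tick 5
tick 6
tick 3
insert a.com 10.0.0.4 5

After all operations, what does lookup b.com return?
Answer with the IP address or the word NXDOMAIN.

Answer: NXDOMAIN

Derivation:
Op 1: tick 4 -> clock=4.
Op 2: tick 1 -> clock=5.
Op 3: insert d.com -> 10.0.0.3 (expiry=5+3=8). clock=5
Op 4: insert e.com -> 10.0.0.4 (expiry=5+10=15). clock=5
Op 5: tick 5 -> clock=10. purged={d.com}
Op 6: tick 6 -> clock=16. purged={e.com}
Op 7: tick 3 -> clock=19.
Op 8: insert a.com -> 10.0.0.4 (expiry=19+5=24). clock=19
lookup b.com: not in cache (expired or never inserted)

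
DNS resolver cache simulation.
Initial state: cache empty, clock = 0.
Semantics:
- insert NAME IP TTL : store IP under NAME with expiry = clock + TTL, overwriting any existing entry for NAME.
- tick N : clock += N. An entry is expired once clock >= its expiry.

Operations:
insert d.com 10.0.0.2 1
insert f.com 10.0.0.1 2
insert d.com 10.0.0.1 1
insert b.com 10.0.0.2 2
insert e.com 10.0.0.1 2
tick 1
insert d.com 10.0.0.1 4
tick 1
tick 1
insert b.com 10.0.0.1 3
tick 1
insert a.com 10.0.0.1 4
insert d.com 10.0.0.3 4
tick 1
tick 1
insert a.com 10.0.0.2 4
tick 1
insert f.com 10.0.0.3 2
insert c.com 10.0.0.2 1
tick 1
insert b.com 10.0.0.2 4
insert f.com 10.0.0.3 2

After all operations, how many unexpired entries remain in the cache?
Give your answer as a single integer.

Answer: 3

Derivation:
Op 1: insert d.com -> 10.0.0.2 (expiry=0+1=1). clock=0
Op 2: insert f.com -> 10.0.0.1 (expiry=0+2=2). clock=0
Op 3: insert d.com -> 10.0.0.1 (expiry=0+1=1). clock=0
Op 4: insert b.com -> 10.0.0.2 (expiry=0+2=2). clock=0
Op 5: insert e.com -> 10.0.0.1 (expiry=0+2=2). clock=0
Op 6: tick 1 -> clock=1. purged={d.com}
Op 7: insert d.com -> 10.0.0.1 (expiry=1+4=5). clock=1
Op 8: tick 1 -> clock=2. purged={b.com,e.com,f.com}
Op 9: tick 1 -> clock=3.
Op 10: insert b.com -> 10.0.0.1 (expiry=3+3=6). clock=3
Op 11: tick 1 -> clock=4.
Op 12: insert a.com -> 10.0.0.1 (expiry=4+4=8). clock=4
Op 13: insert d.com -> 10.0.0.3 (expiry=4+4=8). clock=4
Op 14: tick 1 -> clock=5.
Op 15: tick 1 -> clock=6. purged={b.com}
Op 16: insert a.com -> 10.0.0.2 (expiry=6+4=10). clock=6
Op 17: tick 1 -> clock=7.
Op 18: insert f.com -> 10.0.0.3 (expiry=7+2=9). clock=7
Op 19: insert c.com -> 10.0.0.2 (expiry=7+1=8). clock=7
Op 20: tick 1 -> clock=8. purged={c.com,d.com}
Op 21: insert b.com -> 10.0.0.2 (expiry=8+4=12). clock=8
Op 22: insert f.com -> 10.0.0.3 (expiry=8+2=10). clock=8
Final cache (unexpired): {a.com,b.com,f.com} -> size=3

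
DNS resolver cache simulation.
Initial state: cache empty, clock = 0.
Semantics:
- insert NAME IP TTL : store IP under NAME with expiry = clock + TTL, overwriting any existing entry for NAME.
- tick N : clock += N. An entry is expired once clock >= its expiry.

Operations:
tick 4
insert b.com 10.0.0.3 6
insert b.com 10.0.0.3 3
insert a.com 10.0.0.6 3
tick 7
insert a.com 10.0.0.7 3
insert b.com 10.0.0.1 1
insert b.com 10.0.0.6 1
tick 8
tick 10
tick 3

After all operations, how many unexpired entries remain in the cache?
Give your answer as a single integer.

Answer: 0

Derivation:
Op 1: tick 4 -> clock=4.
Op 2: insert b.com -> 10.0.0.3 (expiry=4+6=10). clock=4
Op 3: insert b.com -> 10.0.0.3 (expiry=4+3=7). clock=4
Op 4: insert a.com -> 10.0.0.6 (expiry=4+3=7). clock=4
Op 5: tick 7 -> clock=11. purged={a.com,b.com}
Op 6: insert a.com -> 10.0.0.7 (expiry=11+3=14). clock=11
Op 7: insert b.com -> 10.0.0.1 (expiry=11+1=12). clock=11
Op 8: insert b.com -> 10.0.0.6 (expiry=11+1=12). clock=11
Op 9: tick 8 -> clock=19. purged={a.com,b.com}
Op 10: tick 10 -> clock=29.
Op 11: tick 3 -> clock=32.
Final cache (unexpired): {} -> size=0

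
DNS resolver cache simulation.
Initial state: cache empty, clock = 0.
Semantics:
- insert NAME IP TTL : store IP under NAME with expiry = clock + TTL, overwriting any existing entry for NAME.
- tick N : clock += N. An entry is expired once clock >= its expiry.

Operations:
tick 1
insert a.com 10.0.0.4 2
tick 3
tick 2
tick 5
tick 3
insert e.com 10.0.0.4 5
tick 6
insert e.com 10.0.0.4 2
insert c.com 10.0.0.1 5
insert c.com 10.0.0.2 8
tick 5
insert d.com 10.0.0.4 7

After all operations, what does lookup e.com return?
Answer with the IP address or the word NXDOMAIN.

Op 1: tick 1 -> clock=1.
Op 2: insert a.com -> 10.0.0.4 (expiry=1+2=3). clock=1
Op 3: tick 3 -> clock=4. purged={a.com}
Op 4: tick 2 -> clock=6.
Op 5: tick 5 -> clock=11.
Op 6: tick 3 -> clock=14.
Op 7: insert e.com -> 10.0.0.4 (expiry=14+5=19). clock=14
Op 8: tick 6 -> clock=20. purged={e.com}
Op 9: insert e.com -> 10.0.0.4 (expiry=20+2=22). clock=20
Op 10: insert c.com -> 10.0.0.1 (expiry=20+5=25). clock=20
Op 11: insert c.com -> 10.0.0.2 (expiry=20+8=28). clock=20
Op 12: tick 5 -> clock=25. purged={e.com}
Op 13: insert d.com -> 10.0.0.4 (expiry=25+7=32). clock=25
lookup e.com: not in cache (expired or never inserted)

Answer: NXDOMAIN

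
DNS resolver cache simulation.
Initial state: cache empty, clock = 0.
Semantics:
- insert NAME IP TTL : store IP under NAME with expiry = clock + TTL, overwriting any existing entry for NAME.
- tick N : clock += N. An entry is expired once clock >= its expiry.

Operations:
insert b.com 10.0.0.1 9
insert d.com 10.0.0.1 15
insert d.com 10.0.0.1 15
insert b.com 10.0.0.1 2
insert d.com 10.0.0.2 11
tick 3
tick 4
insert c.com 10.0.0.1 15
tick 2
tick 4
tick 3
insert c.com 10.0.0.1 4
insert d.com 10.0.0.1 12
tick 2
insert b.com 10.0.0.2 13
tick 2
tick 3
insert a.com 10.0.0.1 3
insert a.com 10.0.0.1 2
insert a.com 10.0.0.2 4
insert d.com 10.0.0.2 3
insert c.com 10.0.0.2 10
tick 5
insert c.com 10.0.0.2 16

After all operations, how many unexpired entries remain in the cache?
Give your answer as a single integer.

Op 1: insert b.com -> 10.0.0.1 (expiry=0+9=9). clock=0
Op 2: insert d.com -> 10.0.0.1 (expiry=0+15=15). clock=0
Op 3: insert d.com -> 10.0.0.1 (expiry=0+15=15). clock=0
Op 4: insert b.com -> 10.0.0.1 (expiry=0+2=2). clock=0
Op 5: insert d.com -> 10.0.0.2 (expiry=0+11=11). clock=0
Op 6: tick 3 -> clock=3. purged={b.com}
Op 7: tick 4 -> clock=7.
Op 8: insert c.com -> 10.0.0.1 (expiry=7+15=22). clock=7
Op 9: tick 2 -> clock=9.
Op 10: tick 4 -> clock=13. purged={d.com}
Op 11: tick 3 -> clock=16.
Op 12: insert c.com -> 10.0.0.1 (expiry=16+4=20). clock=16
Op 13: insert d.com -> 10.0.0.1 (expiry=16+12=28). clock=16
Op 14: tick 2 -> clock=18.
Op 15: insert b.com -> 10.0.0.2 (expiry=18+13=31). clock=18
Op 16: tick 2 -> clock=20. purged={c.com}
Op 17: tick 3 -> clock=23.
Op 18: insert a.com -> 10.0.0.1 (expiry=23+3=26). clock=23
Op 19: insert a.com -> 10.0.0.1 (expiry=23+2=25). clock=23
Op 20: insert a.com -> 10.0.0.2 (expiry=23+4=27). clock=23
Op 21: insert d.com -> 10.0.0.2 (expiry=23+3=26). clock=23
Op 22: insert c.com -> 10.0.0.2 (expiry=23+10=33). clock=23
Op 23: tick 5 -> clock=28. purged={a.com,d.com}
Op 24: insert c.com -> 10.0.0.2 (expiry=28+16=44). clock=28
Final cache (unexpired): {b.com,c.com} -> size=2

Answer: 2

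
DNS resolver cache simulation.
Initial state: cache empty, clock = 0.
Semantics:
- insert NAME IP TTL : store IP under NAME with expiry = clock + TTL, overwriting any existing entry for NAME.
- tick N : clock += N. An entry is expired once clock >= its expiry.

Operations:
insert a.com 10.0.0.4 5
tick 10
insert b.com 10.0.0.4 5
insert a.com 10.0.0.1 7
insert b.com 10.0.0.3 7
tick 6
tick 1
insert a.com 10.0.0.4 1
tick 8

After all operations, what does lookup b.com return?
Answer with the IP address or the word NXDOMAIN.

Op 1: insert a.com -> 10.0.0.4 (expiry=0+5=5). clock=0
Op 2: tick 10 -> clock=10. purged={a.com}
Op 3: insert b.com -> 10.0.0.4 (expiry=10+5=15). clock=10
Op 4: insert a.com -> 10.0.0.1 (expiry=10+7=17). clock=10
Op 5: insert b.com -> 10.0.0.3 (expiry=10+7=17). clock=10
Op 6: tick 6 -> clock=16.
Op 7: tick 1 -> clock=17. purged={a.com,b.com}
Op 8: insert a.com -> 10.0.0.4 (expiry=17+1=18). clock=17
Op 9: tick 8 -> clock=25. purged={a.com}
lookup b.com: not in cache (expired or never inserted)

Answer: NXDOMAIN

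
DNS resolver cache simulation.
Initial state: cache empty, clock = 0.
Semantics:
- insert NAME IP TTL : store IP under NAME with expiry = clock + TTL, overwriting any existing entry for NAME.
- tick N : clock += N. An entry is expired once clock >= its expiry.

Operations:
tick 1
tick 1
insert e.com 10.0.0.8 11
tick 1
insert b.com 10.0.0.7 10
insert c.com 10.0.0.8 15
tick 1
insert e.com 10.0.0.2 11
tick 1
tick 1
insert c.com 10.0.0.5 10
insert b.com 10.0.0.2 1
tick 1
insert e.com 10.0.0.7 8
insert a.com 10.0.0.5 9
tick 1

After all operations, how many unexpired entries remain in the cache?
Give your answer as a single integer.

Op 1: tick 1 -> clock=1.
Op 2: tick 1 -> clock=2.
Op 3: insert e.com -> 10.0.0.8 (expiry=2+11=13). clock=2
Op 4: tick 1 -> clock=3.
Op 5: insert b.com -> 10.0.0.7 (expiry=3+10=13). clock=3
Op 6: insert c.com -> 10.0.0.8 (expiry=3+15=18). clock=3
Op 7: tick 1 -> clock=4.
Op 8: insert e.com -> 10.0.0.2 (expiry=4+11=15). clock=4
Op 9: tick 1 -> clock=5.
Op 10: tick 1 -> clock=6.
Op 11: insert c.com -> 10.0.0.5 (expiry=6+10=16). clock=6
Op 12: insert b.com -> 10.0.0.2 (expiry=6+1=7). clock=6
Op 13: tick 1 -> clock=7. purged={b.com}
Op 14: insert e.com -> 10.0.0.7 (expiry=7+8=15). clock=7
Op 15: insert a.com -> 10.0.0.5 (expiry=7+9=16). clock=7
Op 16: tick 1 -> clock=8.
Final cache (unexpired): {a.com,c.com,e.com} -> size=3

Answer: 3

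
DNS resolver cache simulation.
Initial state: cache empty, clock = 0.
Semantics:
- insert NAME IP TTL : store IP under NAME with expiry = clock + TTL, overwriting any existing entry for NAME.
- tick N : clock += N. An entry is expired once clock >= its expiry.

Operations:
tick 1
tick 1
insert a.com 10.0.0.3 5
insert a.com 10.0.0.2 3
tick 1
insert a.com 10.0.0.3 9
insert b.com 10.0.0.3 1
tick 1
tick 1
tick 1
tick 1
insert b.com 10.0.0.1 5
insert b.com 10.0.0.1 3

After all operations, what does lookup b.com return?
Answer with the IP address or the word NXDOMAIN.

Answer: 10.0.0.1

Derivation:
Op 1: tick 1 -> clock=1.
Op 2: tick 1 -> clock=2.
Op 3: insert a.com -> 10.0.0.3 (expiry=2+5=7). clock=2
Op 4: insert a.com -> 10.0.0.2 (expiry=2+3=5). clock=2
Op 5: tick 1 -> clock=3.
Op 6: insert a.com -> 10.0.0.3 (expiry=3+9=12). clock=3
Op 7: insert b.com -> 10.0.0.3 (expiry=3+1=4). clock=3
Op 8: tick 1 -> clock=4. purged={b.com}
Op 9: tick 1 -> clock=5.
Op 10: tick 1 -> clock=6.
Op 11: tick 1 -> clock=7.
Op 12: insert b.com -> 10.0.0.1 (expiry=7+5=12). clock=7
Op 13: insert b.com -> 10.0.0.1 (expiry=7+3=10). clock=7
lookup b.com: present, ip=10.0.0.1 expiry=10 > clock=7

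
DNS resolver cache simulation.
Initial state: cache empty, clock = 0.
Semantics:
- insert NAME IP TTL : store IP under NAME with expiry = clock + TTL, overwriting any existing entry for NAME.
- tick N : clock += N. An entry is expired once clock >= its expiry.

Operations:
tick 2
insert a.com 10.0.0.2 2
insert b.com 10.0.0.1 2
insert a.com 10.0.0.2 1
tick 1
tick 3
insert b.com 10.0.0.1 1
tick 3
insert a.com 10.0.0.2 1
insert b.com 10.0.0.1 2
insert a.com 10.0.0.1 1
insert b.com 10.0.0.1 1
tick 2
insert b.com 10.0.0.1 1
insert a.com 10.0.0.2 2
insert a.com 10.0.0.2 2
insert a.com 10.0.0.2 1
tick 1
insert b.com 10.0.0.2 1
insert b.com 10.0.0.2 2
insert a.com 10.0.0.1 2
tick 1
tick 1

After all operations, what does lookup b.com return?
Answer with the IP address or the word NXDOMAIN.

Answer: NXDOMAIN

Derivation:
Op 1: tick 2 -> clock=2.
Op 2: insert a.com -> 10.0.0.2 (expiry=2+2=4). clock=2
Op 3: insert b.com -> 10.0.0.1 (expiry=2+2=4). clock=2
Op 4: insert a.com -> 10.0.0.2 (expiry=2+1=3). clock=2
Op 5: tick 1 -> clock=3. purged={a.com}
Op 6: tick 3 -> clock=6. purged={b.com}
Op 7: insert b.com -> 10.0.0.1 (expiry=6+1=7). clock=6
Op 8: tick 3 -> clock=9. purged={b.com}
Op 9: insert a.com -> 10.0.0.2 (expiry=9+1=10). clock=9
Op 10: insert b.com -> 10.0.0.1 (expiry=9+2=11). clock=9
Op 11: insert a.com -> 10.0.0.1 (expiry=9+1=10). clock=9
Op 12: insert b.com -> 10.0.0.1 (expiry=9+1=10). clock=9
Op 13: tick 2 -> clock=11. purged={a.com,b.com}
Op 14: insert b.com -> 10.0.0.1 (expiry=11+1=12). clock=11
Op 15: insert a.com -> 10.0.0.2 (expiry=11+2=13). clock=11
Op 16: insert a.com -> 10.0.0.2 (expiry=11+2=13). clock=11
Op 17: insert a.com -> 10.0.0.2 (expiry=11+1=12). clock=11
Op 18: tick 1 -> clock=12. purged={a.com,b.com}
Op 19: insert b.com -> 10.0.0.2 (expiry=12+1=13). clock=12
Op 20: insert b.com -> 10.0.0.2 (expiry=12+2=14). clock=12
Op 21: insert a.com -> 10.0.0.1 (expiry=12+2=14). clock=12
Op 22: tick 1 -> clock=13.
Op 23: tick 1 -> clock=14. purged={a.com,b.com}
lookup b.com: not in cache (expired or never inserted)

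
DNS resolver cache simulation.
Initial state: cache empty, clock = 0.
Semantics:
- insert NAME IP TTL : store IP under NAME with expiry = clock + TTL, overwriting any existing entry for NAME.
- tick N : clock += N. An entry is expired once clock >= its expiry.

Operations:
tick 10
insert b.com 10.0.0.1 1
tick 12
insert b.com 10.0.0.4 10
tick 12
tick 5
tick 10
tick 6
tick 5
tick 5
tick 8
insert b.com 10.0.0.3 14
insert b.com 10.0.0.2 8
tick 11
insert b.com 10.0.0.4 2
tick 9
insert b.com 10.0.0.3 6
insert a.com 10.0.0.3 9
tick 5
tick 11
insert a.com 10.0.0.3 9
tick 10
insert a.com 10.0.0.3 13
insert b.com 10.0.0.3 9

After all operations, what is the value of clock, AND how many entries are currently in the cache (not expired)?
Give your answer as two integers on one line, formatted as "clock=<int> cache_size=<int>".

Answer: clock=119 cache_size=2

Derivation:
Op 1: tick 10 -> clock=10.
Op 2: insert b.com -> 10.0.0.1 (expiry=10+1=11). clock=10
Op 3: tick 12 -> clock=22. purged={b.com}
Op 4: insert b.com -> 10.0.0.4 (expiry=22+10=32). clock=22
Op 5: tick 12 -> clock=34. purged={b.com}
Op 6: tick 5 -> clock=39.
Op 7: tick 10 -> clock=49.
Op 8: tick 6 -> clock=55.
Op 9: tick 5 -> clock=60.
Op 10: tick 5 -> clock=65.
Op 11: tick 8 -> clock=73.
Op 12: insert b.com -> 10.0.0.3 (expiry=73+14=87). clock=73
Op 13: insert b.com -> 10.0.0.2 (expiry=73+8=81). clock=73
Op 14: tick 11 -> clock=84. purged={b.com}
Op 15: insert b.com -> 10.0.0.4 (expiry=84+2=86). clock=84
Op 16: tick 9 -> clock=93. purged={b.com}
Op 17: insert b.com -> 10.0.0.3 (expiry=93+6=99). clock=93
Op 18: insert a.com -> 10.0.0.3 (expiry=93+9=102). clock=93
Op 19: tick 5 -> clock=98.
Op 20: tick 11 -> clock=109. purged={a.com,b.com}
Op 21: insert a.com -> 10.0.0.3 (expiry=109+9=118). clock=109
Op 22: tick 10 -> clock=119. purged={a.com}
Op 23: insert a.com -> 10.0.0.3 (expiry=119+13=132). clock=119
Op 24: insert b.com -> 10.0.0.3 (expiry=119+9=128). clock=119
Final clock = 119
Final cache (unexpired): {a.com,b.com} -> size=2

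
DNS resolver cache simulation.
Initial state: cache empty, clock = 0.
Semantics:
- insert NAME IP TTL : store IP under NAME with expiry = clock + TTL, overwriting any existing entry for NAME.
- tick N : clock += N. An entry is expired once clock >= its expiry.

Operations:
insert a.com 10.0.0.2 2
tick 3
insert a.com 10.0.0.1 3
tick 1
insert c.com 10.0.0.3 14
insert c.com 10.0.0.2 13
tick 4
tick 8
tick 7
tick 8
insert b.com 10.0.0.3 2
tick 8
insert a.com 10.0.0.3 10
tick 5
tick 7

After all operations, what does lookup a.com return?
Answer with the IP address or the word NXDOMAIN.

Op 1: insert a.com -> 10.0.0.2 (expiry=0+2=2). clock=0
Op 2: tick 3 -> clock=3. purged={a.com}
Op 3: insert a.com -> 10.0.0.1 (expiry=3+3=6). clock=3
Op 4: tick 1 -> clock=4.
Op 5: insert c.com -> 10.0.0.3 (expiry=4+14=18). clock=4
Op 6: insert c.com -> 10.0.0.2 (expiry=4+13=17). clock=4
Op 7: tick 4 -> clock=8. purged={a.com}
Op 8: tick 8 -> clock=16.
Op 9: tick 7 -> clock=23. purged={c.com}
Op 10: tick 8 -> clock=31.
Op 11: insert b.com -> 10.0.0.3 (expiry=31+2=33). clock=31
Op 12: tick 8 -> clock=39. purged={b.com}
Op 13: insert a.com -> 10.0.0.3 (expiry=39+10=49). clock=39
Op 14: tick 5 -> clock=44.
Op 15: tick 7 -> clock=51. purged={a.com}
lookup a.com: not in cache (expired or never inserted)

Answer: NXDOMAIN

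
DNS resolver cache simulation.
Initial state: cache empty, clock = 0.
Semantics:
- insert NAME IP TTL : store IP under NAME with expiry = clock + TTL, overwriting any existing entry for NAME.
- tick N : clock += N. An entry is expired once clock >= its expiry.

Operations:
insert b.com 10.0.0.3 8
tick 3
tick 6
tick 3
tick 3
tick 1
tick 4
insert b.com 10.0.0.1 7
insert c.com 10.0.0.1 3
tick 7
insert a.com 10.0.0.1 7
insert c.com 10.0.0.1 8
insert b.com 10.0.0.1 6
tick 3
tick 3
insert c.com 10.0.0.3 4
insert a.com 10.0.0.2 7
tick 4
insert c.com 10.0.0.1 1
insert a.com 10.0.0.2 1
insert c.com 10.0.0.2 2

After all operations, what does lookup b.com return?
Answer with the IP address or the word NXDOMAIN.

Answer: NXDOMAIN

Derivation:
Op 1: insert b.com -> 10.0.0.3 (expiry=0+8=8). clock=0
Op 2: tick 3 -> clock=3.
Op 3: tick 6 -> clock=9. purged={b.com}
Op 4: tick 3 -> clock=12.
Op 5: tick 3 -> clock=15.
Op 6: tick 1 -> clock=16.
Op 7: tick 4 -> clock=20.
Op 8: insert b.com -> 10.0.0.1 (expiry=20+7=27). clock=20
Op 9: insert c.com -> 10.0.0.1 (expiry=20+3=23). clock=20
Op 10: tick 7 -> clock=27. purged={b.com,c.com}
Op 11: insert a.com -> 10.0.0.1 (expiry=27+7=34). clock=27
Op 12: insert c.com -> 10.0.0.1 (expiry=27+8=35). clock=27
Op 13: insert b.com -> 10.0.0.1 (expiry=27+6=33). clock=27
Op 14: tick 3 -> clock=30.
Op 15: tick 3 -> clock=33. purged={b.com}
Op 16: insert c.com -> 10.0.0.3 (expiry=33+4=37). clock=33
Op 17: insert a.com -> 10.0.0.2 (expiry=33+7=40). clock=33
Op 18: tick 4 -> clock=37. purged={c.com}
Op 19: insert c.com -> 10.0.0.1 (expiry=37+1=38). clock=37
Op 20: insert a.com -> 10.0.0.2 (expiry=37+1=38). clock=37
Op 21: insert c.com -> 10.0.0.2 (expiry=37+2=39). clock=37
lookup b.com: not in cache (expired or never inserted)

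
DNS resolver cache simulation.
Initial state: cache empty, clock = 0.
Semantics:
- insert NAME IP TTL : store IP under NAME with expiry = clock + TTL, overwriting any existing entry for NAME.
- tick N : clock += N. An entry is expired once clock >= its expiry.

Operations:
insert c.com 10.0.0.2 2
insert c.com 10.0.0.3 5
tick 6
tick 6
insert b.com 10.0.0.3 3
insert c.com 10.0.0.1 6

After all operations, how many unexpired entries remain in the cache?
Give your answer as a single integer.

Op 1: insert c.com -> 10.0.0.2 (expiry=0+2=2). clock=0
Op 2: insert c.com -> 10.0.0.3 (expiry=0+5=5). clock=0
Op 3: tick 6 -> clock=6. purged={c.com}
Op 4: tick 6 -> clock=12.
Op 5: insert b.com -> 10.0.0.3 (expiry=12+3=15). clock=12
Op 6: insert c.com -> 10.0.0.1 (expiry=12+6=18). clock=12
Final cache (unexpired): {b.com,c.com} -> size=2

Answer: 2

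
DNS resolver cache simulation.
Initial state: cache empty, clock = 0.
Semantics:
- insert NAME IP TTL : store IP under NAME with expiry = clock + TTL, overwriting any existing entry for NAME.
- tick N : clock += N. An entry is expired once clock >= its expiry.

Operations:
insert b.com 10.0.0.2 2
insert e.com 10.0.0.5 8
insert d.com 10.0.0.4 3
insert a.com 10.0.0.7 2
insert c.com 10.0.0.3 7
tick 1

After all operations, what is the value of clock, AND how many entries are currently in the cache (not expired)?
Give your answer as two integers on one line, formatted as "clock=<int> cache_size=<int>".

Answer: clock=1 cache_size=5

Derivation:
Op 1: insert b.com -> 10.0.0.2 (expiry=0+2=2). clock=0
Op 2: insert e.com -> 10.0.0.5 (expiry=0+8=8). clock=0
Op 3: insert d.com -> 10.0.0.4 (expiry=0+3=3). clock=0
Op 4: insert a.com -> 10.0.0.7 (expiry=0+2=2). clock=0
Op 5: insert c.com -> 10.0.0.3 (expiry=0+7=7). clock=0
Op 6: tick 1 -> clock=1.
Final clock = 1
Final cache (unexpired): {a.com,b.com,c.com,d.com,e.com} -> size=5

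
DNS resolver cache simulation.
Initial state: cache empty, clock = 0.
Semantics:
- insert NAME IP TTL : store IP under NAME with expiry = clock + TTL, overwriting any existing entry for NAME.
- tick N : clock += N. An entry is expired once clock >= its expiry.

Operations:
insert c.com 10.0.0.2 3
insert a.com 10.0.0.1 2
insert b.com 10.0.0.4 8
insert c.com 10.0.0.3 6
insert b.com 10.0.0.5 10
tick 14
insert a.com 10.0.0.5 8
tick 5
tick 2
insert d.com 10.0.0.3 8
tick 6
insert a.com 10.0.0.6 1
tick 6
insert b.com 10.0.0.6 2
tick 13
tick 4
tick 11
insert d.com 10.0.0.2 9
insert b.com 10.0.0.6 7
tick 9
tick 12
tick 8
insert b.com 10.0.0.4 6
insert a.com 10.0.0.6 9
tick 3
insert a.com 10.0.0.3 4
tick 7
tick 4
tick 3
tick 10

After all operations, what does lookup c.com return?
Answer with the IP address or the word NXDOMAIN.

Answer: NXDOMAIN

Derivation:
Op 1: insert c.com -> 10.0.0.2 (expiry=0+3=3). clock=0
Op 2: insert a.com -> 10.0.0.1 (expiry=0+2=2). clock=0
Op 3: insert b.com -> 10.0.0.4 (expiry=0+8=8). clock=0
Op 4: insert c.com -> 10.0.0.3 (expiry=0+6=6). clock=0
Op 5: insert b.com -> 10.0.0.5 (expiry=0+10=10). clock=0
Op 6: tick 14 -> clock=14. purged={a.com,b.com,c.com}
Op 7: insert a.com -> 10.0.0.5 (expiry=14+8=22). clock=14
Op 8: tick 5 -> clock=19.
Op 9: tick 2 -> clock=21.
Op 10: insert d.com -> 10.0.0.3 (expiry=21+8=29). clock=21
Op 11: tick 6 -> clock=27. purged={a.com}
Op 12: insert a.com -> 10.0.0.6 (expiry=27+1=28). clock=27
Op 13: tick 6 -> clock=33. purged={a.com,d.com}
Op 14: insert b.com -> 10.0.0.6 (expiry=33+2=35). clock=33
Op 15: tick 13 -> clock=46. purged={b.com}
Op 16: tick 4 -> clock=50.
Op 17: tick 11 -> clock=61.
Op 18: insert d.com -> 10.0.0.2 (expiry=61+9=70). clock=61
Op 19: insert b.com -> 10.0.0.6 (expiry=61+7=68). clock=61
Op 20: tick 9 -> clock=70. purged={b.com,d.com}
Op 21: tick 12 -> clock=82.
Op 22: tick 8 -> clock=90.
Op 23: insert b.com -> 10.0.0.4 (expiry=90+6=96). clock=90
Op 24: insert a.com -> 10.0.0.6 (expiry=90+9=99). clock=90
Op 25: tick 3 -> clock=93.
Op 26: insert a.com -> 10.0.0.3 (expiry=93+4=97). clock=93
Op 27: tick 7 -> clock=100. purged={a.com,b.com}
Op 28: tick 4 -> clock=104.
Op 29: tick 3 -> clock=107.
Op 30: tick 10 -> clock=117.
lookup c.com: not in cache (expired or never inserted)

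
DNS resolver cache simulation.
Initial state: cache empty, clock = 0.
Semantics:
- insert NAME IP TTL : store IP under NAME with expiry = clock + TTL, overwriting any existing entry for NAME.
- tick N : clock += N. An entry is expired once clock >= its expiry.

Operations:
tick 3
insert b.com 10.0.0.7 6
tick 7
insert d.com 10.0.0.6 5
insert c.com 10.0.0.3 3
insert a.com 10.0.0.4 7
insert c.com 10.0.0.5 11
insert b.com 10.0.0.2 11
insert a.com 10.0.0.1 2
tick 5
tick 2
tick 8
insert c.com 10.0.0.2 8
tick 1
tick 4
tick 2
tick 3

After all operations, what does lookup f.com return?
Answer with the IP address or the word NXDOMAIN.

Op 1: tick 3 -> clock=3.
Op 2: insert b.com -> 10.0.0.7 (expiry=3+6=9). clock=3
Op 3: tick 7 -> clock=10. purged={b.com}
Op 4: insert d.com -> 10.0.0.6 (expiry=10+5=15). clock=10
Op 5: insert c.com -> 10.0.0.3 (expiry=10+3=13). clock=10
Op 6: insert a.com -> 10.0.0.4 (expiry=10+7=17). clock=10
Op 7: insert c.com -> 10.0.0.5 (expiry=10+11=21). clock=10
Op 8: insert b.com -> 10.0.0.2 (expiry=10+11=21). clock=10
Op 9: insert a.com -> 10.0.0.1 (expiry=10+2=12). clock=10
Op 10: tick 5 -> clock=15. purged={a.com,d.com}
Op 11: tick 2 -> clock=17.
Op 12: tick 8 -> clock=25. purged={b.com,c.com}
Op 13: insert c.com -> 10.0.0.2 (expiry=25+8=33). clock=25
Op 14: tick 1 -> clock=26.
Op 15: tick 4 -> clock=30.
Op 16: tick 2 -> clock=32.
Op 17: tick 3 -> clock=35. purged={c.com}
lookup f.com: not in cache (expired or never inserted)

Answer: NXDOMAIN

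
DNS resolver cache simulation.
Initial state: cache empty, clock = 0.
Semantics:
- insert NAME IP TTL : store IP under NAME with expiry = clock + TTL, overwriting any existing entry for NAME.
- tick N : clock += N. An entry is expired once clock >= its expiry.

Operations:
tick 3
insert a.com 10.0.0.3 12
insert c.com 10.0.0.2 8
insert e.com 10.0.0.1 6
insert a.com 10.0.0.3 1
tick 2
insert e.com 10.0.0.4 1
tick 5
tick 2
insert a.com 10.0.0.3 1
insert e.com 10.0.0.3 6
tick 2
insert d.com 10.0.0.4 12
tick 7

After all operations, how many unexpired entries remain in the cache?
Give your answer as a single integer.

Op 1: tick 3 -> clock=3.
Op 2: insert a.com -> 10.0.0.3 (expiry=3+12=15). clock=3
Op 3: insert c.com -> 10.0.0.2 (expiry=3+8=11). clock=3
Op 4: insert e.com -> 10.0.0.1 (expiry=3+6=9). clock=3
Op 5: insert a.com -> 10.0.0.3 (expiry=3+1=4). clock=3
Op 6: tick 2 -> clock=5. purged={a.com}
Op 7: insert e.com -> 10.0.0.4 (expiry=5+1=6). clock=5
Op 8: tick 5 -> clock=10. purged={e.com}
Op 9: tick 2 -> clock=12. purged={c.com}
Op 10: insert a.com -> 10.0.0.3 (expiry=12+1=13). clock=12
Op 11: insert e.com -> 10.0.0.3 (expiry=12+6=18). clock=12
Op 12: tick 2 -> clock=14. purged={a.com}
Op 13: insert d.com -> 10.0.0.4 (expiry=14+12=26). clock=14
Op 14: tick 7 -> clock=21. purged={e.com}
Final cache (unexpired): {d.com} -> size=1

Answer: 1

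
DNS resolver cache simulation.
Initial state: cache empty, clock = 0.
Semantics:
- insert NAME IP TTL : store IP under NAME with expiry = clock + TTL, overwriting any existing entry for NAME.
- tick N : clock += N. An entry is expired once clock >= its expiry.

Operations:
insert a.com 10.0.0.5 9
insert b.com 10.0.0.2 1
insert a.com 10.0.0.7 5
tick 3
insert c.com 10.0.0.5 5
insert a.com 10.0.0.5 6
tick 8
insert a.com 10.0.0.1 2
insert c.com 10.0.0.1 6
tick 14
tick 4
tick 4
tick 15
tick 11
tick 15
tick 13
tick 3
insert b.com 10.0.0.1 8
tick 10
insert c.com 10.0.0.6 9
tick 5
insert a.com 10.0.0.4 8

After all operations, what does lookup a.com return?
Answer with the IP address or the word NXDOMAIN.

Op 1: insert a.com -> 10.0.0.5 (expiry=0+9=9). clock=0
Op 2: insert b.com -> 10.0.0.2 (expiry=0+1=1). clock=0
Op 3: insert a.com -> 10.0.0.7 (expiry=0+5=5). clock=0
Op 4: tick 3 -> clock=3. purged={b.com}
Op 5: insert c.com -> 10.0.0.5 (expiry=3+5=8). clock=3
Op 6: insert a.com -> 10.0.0.5 (expiry=3+6=9). clock=3
Op 7: tick 8 -> clock=11. purged={a.com,c.com}
Op 8: insert a.com -> 10.0.0.1 (expiry=11+2=13). clock=11
Op 9: insert c.com -> 10.0.0.1 (expiry=11+6=17). clock=11
Op 10: tick 14 -> clock=25. purged={a.com,c.com}
Op 11: tick 4 -> clock=29.
Op 12: tick 4 -> clock=33.
Op 13: tick 15 -> clock=48.
Op 14: tick 11 -> clock=59.
Op 15: tick 15 -> clock=74.
Op 16: tick 13 -> clock=87.
Op 17: tick 3 -> clock=90.
Op 18: insert b.com -> 10.0.0.1 (expiry=90+8=98). clock=90
Op 19: tick 10 -> clock=100. purged={b.com}
Op 20: insert c.com -> 10.0.0.6 (expiry=100+9=109). clock=100
Op 21: tick 5 -> clock=105.
Op 22: insert a.com -> 10.0.0.4 (expiry=105+8=113). clock=105
lookup a.com: present, ip=10.0.0.4 expiry=113 > clock=105

Answer: 10.0.0.4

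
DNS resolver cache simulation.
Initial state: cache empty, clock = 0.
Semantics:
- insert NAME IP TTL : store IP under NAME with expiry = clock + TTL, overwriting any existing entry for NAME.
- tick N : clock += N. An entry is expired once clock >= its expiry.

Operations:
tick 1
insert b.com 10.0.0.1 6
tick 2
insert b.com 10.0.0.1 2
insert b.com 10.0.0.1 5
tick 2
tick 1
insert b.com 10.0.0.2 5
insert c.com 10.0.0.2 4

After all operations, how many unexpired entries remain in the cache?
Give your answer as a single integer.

Op 1: tick 1 -> clock=1.
Op 2: insert b.com -> 10.0.0.1 (expiry=1+6=7). clock=1
Op 3: tick 2 -> clock=3.
Op 4: insert b.com -> 10.0.0.1 (expiry=3+2=5). clock=3
Op 5: insert b.com -> 10.0.0.1 (expiry=3+5=8). clock=3
Op 6: tick 2 -> clock=5.
Op 7: tick 1 -> clock=6.
Op 8: insert b.com -> 10.0.0.2 (expiry=6+5=11). clock=6
Op 9: insert c.com -> 10.0.0.2 (expiry=6+4=10). clock=6
Final cache (unexpired): {b.com,c.com} -> size=2

Answer: 2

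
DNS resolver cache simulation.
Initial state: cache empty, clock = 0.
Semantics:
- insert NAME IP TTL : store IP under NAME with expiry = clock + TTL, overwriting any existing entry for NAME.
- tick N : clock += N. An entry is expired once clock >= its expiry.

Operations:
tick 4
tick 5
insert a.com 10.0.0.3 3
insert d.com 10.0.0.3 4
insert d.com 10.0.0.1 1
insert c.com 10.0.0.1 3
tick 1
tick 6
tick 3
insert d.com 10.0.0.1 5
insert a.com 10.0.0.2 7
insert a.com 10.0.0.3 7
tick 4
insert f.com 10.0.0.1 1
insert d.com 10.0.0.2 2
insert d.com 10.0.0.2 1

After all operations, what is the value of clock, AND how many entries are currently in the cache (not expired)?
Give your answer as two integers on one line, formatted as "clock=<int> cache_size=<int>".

Op 1: tick 4 -> clock=4.
Op 2: tick 5 -> clock=9.
Op 3: insert a.com -> 10.0.0.3 (expiry=9+3=12). clock=9
Op 4: insert d.com -> 10.0.0.3 (expiry=9+4=13). clock=9
Op 5: insert d.com -> 10.0.0.1 (expiry=9+1=10). clock=9
Op 6: insert c.com -> 10.0.0.1 (expiry=9+3=12). clock=9
Op 7: tick 1 -> clock=10. purged={d.com}
Op 8: tick 6 -> clock=16. purged={a.com,c.com}
Op 9: tick 3 -> clock=19.
Op 10: insert d.com -> 10.0.0.1 (expiry=19+5=24). clock=19
Op 11: insert a.com -> 10.0.0.2 (expiry=19+7=26). clock=19
Op 12: insert a.com -> 10.0.0.3 (expiry=19+7=26). clock=19
Op 13: tick 4 -> clock=23.
Op 14: insert f.com -> 10.0.0.1 (expiry=23+1=24). clock=23
Op 15: insert d.com -> 10.0.0.2 (expiry=23+2=25). clock=23
Op 16: insert d.com -> 10.0.0.2 (expiry=23+1=24). clock=23
Final clock = 23
Final cache (unexpired): {a.com,d.com,f.com} -> size=3

Answer: clock=23 cache_size=3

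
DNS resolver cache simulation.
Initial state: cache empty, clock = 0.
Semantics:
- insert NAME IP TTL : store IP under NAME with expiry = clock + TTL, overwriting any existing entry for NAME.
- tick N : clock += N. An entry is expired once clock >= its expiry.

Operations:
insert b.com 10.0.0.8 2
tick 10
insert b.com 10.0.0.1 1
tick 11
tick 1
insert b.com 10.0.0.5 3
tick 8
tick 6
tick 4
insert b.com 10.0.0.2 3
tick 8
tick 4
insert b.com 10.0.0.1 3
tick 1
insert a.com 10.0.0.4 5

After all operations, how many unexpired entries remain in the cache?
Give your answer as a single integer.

Answer: 2

Derivation:
Op 1: insert b.com -> 10.0.0.8 (expiry=0+2=2). clock=0
Op 2: tick 10 -> clock=10. purged={b.com}
Op 3: insert b.com -> 10.0.0.1 (expiry=10+1=11). clock=10
Op 4: tick 11 -> clock=21. purged={b.com}
Op 5: tick 1 -> clock=22.
Op 6: insert b.com -> 10.0.0.5 (expiry=22+3=25). clock=22
Op 7: tick 8 -> clock=30. purged={b.com}
Op 8: tick 6 -> clock=36.
Op 9: tick 4 -> clock=40.
Op 10: insert b.com -> 10.0.0.2 (expiry=40+3=43). clock=40
Op 11: tick 8 -> clock=48. purged={b.com}
Op 12: tick 4 -> clock=52.
Op 13: insert b.com -> 10.0.0.1 (expiry=52+3=55). clock=52
Op 14: tick 1 -> clock=53.
Op 15: insert a.com -> 10.0.0.4 (expiry=53+5=58). clock=53
Final cache (unexpired): {a.com,b.com} -> size=2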